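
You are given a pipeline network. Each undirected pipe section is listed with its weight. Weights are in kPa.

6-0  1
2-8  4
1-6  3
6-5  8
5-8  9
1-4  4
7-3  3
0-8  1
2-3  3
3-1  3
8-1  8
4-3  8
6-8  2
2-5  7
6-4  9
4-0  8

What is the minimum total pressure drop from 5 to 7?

Compare a few routes:
5 → 6 → 1 → 3 → 7: 8+3+3+3 = 17
5 → 2 → 3 → 7: 7+3+3 = 13
The minimum is 13 kPa via 5 → 2 → 3 → 7.

13 kPa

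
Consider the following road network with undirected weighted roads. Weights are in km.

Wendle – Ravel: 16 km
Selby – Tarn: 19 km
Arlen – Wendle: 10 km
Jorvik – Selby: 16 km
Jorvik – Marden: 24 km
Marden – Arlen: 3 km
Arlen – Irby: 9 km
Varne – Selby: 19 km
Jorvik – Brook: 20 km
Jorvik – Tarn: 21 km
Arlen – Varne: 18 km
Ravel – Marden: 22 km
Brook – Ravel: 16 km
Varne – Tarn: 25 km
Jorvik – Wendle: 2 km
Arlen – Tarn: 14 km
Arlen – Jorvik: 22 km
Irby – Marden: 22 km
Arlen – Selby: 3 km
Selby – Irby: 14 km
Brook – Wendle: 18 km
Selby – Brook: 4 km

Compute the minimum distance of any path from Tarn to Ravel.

37 km

Settle nodes by increasing distance from Tarn:
Tarn: 0
Arlen: 14  (via Tarn)
Marden: 17  (via Arlen)
Selby: 17  (via Arlen)
Brook: 21  (via Selby)
Jorvik: 21  (via Tarn)
Wendle: 23  (via Jorvik)
Irby: 23  (via Arlen)
Varne: 25  (via Tarn)
Ravel: 37  (via Brook)
Shortest route: Tarn → Arlen → Selby → Brook → Ravel = 37 km.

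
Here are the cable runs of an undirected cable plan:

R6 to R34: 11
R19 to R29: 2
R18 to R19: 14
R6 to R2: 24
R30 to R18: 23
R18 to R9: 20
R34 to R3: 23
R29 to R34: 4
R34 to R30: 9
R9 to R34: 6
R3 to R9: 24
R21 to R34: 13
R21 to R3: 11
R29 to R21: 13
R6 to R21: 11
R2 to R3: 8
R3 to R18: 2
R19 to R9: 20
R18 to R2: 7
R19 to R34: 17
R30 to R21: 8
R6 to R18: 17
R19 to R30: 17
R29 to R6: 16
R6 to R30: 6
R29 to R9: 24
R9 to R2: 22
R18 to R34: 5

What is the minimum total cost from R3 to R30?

16

Running Dijkstra from R3:
R3: 0
R18: 2  (via R3)
R34: 7  (via R18)
R2: 8  (via R3)
R21: 11  (via R3)
R29: 11  (via R34)
R9: 13  (via R34)
R19: 13  (via R29)
R30: 16  (via R34)
Shortest route: R3–R18–R34–R30 = 16.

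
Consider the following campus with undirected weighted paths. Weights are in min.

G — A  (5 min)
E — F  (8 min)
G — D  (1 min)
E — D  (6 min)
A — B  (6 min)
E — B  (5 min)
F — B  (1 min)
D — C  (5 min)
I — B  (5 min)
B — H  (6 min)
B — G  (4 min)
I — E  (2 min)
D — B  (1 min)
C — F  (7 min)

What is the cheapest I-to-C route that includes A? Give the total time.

22 min

Shortest I→A: I–B–A = 11
Best A to C: A–G–D–C costing 11
Total via A: 11 + 11 = 22 min.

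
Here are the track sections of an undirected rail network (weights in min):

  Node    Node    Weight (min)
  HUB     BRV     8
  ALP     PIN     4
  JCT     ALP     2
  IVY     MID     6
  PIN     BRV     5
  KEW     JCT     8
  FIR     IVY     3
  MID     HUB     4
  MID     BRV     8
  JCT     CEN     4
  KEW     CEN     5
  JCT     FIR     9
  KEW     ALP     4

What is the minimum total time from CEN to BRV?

15 min

Running Dijkstra from CEN:
CEN: 0
JCT: 4  (via CEN)
KEW: 5  (via CEN)
ALP: 6  (via JCT)
PIN: 10  (via ALP)
FIR: 13  (via JCT)
BRV: 15  (via PIN)
Shortest route: CEN → JCT → ALP → PIN → BRV = 15 min.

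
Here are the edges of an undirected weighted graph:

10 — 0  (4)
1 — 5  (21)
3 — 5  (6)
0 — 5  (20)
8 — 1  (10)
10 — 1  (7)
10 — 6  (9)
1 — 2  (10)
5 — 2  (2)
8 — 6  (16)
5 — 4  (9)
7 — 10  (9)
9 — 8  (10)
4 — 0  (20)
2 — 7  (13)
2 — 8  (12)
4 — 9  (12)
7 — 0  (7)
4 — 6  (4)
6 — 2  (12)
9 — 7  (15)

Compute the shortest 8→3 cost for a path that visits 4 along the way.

Best 8 to 4: 8–6–4 costing 20
Best 4 to 3: 4–5–3 costing 15
Total via 4: 20 + 15 = 35.

35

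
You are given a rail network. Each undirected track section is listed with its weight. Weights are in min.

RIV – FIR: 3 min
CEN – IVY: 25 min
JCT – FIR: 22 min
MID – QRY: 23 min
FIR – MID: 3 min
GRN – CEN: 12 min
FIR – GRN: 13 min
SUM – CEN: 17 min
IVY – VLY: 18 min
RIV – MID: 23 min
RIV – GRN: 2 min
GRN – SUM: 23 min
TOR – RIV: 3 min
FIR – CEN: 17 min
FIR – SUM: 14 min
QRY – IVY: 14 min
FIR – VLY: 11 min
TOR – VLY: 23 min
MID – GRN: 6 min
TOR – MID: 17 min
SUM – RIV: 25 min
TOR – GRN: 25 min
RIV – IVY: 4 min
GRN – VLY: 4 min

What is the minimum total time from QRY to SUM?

Shortest distances from QRY:
QRY: 0
IVY: 14  (via QRY)
RIV: 18  (via IVY)
GRN: 20  (via RIV)
TOR: 21  (via RIV)
FIR: 21  (via RIV)
MID: 23  (via QRY)
VLY: 24  (via GRN)
CEN: 32  (via GRN)
SUM: 35  (via FIR)
Shortest route: QRY–IVY–RIV–FIR–SUM = 35 min.

35 min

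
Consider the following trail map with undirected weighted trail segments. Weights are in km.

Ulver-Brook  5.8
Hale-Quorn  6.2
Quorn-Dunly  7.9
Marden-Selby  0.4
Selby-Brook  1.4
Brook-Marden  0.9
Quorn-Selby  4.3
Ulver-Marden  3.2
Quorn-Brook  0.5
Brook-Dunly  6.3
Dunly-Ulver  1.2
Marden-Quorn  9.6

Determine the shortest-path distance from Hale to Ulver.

10.8 km

Shortest distances from Hale:
Hale: 0
Quorn: 6.2  (via Hale)
Brook: 6.7  (via Quorn)
Marden: 7.6  (via Brook)
Selby: 8  (via Marden)
Ulver: 10.8  (via Marden)
Shortest route: Hale → Quorn → Brook → Marden → Ulver = 10.8 km.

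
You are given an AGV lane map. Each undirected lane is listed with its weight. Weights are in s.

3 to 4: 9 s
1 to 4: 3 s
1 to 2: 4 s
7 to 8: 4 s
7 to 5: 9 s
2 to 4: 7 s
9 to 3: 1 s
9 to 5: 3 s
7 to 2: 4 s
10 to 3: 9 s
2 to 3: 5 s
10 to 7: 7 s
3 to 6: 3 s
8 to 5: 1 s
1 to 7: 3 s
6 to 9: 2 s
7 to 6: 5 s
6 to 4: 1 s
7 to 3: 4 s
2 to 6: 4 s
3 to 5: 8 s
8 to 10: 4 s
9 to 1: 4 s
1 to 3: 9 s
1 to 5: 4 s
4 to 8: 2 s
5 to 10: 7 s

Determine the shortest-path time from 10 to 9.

8 s

Candidate routes:
10–8–4–6–9: 4+2+1+2 = 9
10–8–5–9: 4+1+3 = 8
The minimum is 8 s via 10–8–5–9.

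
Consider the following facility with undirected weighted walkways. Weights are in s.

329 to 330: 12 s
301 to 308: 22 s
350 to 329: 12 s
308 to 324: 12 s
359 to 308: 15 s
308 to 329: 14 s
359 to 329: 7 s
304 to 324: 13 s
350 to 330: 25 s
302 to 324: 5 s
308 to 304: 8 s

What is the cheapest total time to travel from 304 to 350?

34 s

Settle nodes by increasing distance from 304:
304: 0
308: 8  (via 304)
324: 13  (via 304)
302: 18  (via 324)
329: 22  (via 308)
359: 23  (via 308)
301: 30  (via 308)
350: 34  (via 329)
Shortest route: 304–308–329–350 = 34 s.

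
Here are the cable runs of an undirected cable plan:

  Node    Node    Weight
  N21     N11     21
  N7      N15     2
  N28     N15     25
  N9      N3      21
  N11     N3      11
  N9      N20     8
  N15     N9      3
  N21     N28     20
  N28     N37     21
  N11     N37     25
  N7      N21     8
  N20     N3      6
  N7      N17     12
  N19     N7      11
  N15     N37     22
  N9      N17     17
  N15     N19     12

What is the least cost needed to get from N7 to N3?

Enumerating some paths:
N7 → N15 → N9 → N20 → N3: 2+3+8+6 = 19
N7 → N15 → N9 → N3: 2+3+21 = 26
Cheapest is N7 → N15 → N9 → N20 → N3 at 19.

19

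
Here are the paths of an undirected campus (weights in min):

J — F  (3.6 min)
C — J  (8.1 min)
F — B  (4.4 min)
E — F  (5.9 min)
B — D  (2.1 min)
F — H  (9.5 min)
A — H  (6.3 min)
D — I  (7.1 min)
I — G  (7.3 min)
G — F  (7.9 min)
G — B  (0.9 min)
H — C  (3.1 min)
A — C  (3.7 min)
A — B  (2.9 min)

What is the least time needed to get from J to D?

10.1 min

Shortest distances from J:
J: 0
F: 3.6  (via J)
B: 8  (via F)
C: 8.1  (via J)
G: 8.9  (via B)
E: 9.5  (via F)
D: 10.1  (via B)
Shortest route: J → F → B → D = 10.1 min.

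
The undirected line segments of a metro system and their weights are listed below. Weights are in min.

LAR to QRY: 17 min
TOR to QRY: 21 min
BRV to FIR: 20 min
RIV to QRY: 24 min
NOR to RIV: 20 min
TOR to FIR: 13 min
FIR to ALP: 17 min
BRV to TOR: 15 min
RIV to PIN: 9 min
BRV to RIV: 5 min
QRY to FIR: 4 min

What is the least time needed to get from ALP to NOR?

Enumerating some paths:
ALP - FIR - TOR - BRV - RIV - NOR: 17+13+15+5+20 = 70
ALP - FIR - QRY - RIV - NOR: 17+4+24+20 = 65
ALP - FIR - QRY - TOR - BRV - RIV - NOR: 17+4+21+15+5+20 = 82
ALP - FIR - BRV - RIV - NOR: 17+20+5+20 = 62
The minimum is 62 min via ALP - FIR - BRV - RIV - NOR.

62 min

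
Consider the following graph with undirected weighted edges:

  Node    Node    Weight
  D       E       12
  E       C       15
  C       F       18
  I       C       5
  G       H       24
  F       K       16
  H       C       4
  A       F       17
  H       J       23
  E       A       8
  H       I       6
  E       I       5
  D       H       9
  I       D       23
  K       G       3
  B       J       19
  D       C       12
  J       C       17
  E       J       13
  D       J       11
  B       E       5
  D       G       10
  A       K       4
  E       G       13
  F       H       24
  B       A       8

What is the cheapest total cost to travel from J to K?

Candidate routes:
J → E → A → K: 13+8+4 = 25
J → D → G → K: 11+10+3 = 24
Cheapest is J → D → G → K at 24.

24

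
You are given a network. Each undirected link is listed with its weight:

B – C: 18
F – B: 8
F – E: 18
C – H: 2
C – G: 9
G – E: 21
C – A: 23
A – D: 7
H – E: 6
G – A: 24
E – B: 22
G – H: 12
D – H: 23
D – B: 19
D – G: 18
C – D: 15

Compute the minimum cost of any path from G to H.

11

Compare a few routes:
G–C–H: 9+2 = 11
G–H: 12 = 12
The minimum is 11 via G–C–H.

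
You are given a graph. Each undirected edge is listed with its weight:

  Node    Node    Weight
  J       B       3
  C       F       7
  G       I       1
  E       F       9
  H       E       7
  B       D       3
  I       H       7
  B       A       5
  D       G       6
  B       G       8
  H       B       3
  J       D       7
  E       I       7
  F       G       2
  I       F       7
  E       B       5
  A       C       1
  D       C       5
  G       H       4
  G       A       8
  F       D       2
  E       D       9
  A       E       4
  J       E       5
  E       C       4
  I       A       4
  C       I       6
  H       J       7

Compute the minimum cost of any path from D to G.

Enumerating some paths:
D - F - G: 2+2 = 4
D - G: 6 = 6
Cheapest is D - F - G at 4.

4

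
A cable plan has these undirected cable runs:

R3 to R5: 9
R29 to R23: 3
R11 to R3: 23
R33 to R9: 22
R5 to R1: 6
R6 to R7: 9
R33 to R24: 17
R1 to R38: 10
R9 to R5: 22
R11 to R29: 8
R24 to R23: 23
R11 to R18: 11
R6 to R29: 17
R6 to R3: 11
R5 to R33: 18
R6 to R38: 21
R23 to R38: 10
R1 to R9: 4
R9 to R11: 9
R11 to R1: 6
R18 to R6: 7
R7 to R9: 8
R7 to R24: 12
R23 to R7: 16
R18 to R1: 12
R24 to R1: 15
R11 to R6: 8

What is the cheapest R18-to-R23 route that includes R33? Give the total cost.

76

Shortest R18→R33: R18 → R1 → R5 → R33 = 36
Shortest R33→R23: R33 → R24 → R23 = 40
Total via R33: 36 + 40 = 76.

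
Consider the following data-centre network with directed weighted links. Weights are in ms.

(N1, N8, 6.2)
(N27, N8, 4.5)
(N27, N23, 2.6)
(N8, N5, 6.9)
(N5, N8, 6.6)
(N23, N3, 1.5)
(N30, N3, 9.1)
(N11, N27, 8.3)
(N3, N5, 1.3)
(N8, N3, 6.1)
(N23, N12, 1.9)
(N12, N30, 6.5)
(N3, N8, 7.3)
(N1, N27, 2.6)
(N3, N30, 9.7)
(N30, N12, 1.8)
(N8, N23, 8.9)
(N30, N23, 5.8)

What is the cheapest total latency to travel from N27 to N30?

11 ms

Compare a few routes:
N27 - N23 - N12 - N30: 2.6+1.9+6.5 = 11
N27 - N23 - N3 - N30: 2.6+1.5+9.7 = 13.8
Cheapest is N27 - N23 - N12 - N30 at 11 ms.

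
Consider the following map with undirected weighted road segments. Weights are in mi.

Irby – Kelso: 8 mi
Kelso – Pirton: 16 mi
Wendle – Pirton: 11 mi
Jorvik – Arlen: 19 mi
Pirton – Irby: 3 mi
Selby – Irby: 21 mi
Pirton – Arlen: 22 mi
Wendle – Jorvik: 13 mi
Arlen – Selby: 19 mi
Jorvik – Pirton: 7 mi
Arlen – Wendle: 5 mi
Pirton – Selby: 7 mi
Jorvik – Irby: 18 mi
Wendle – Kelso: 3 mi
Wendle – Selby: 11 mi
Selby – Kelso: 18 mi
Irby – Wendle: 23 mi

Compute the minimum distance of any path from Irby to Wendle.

Enumerating some paths:
Irby → Kelso → Wendle: 8+3 = 11
Irby → Pirton → Selby → Wendle: 3+7+11 = 21
Irby → Pirton → Wendle: 3+11 = 14
The minimum is 11 mi via Irby → Kelso → Wendle.

11 mi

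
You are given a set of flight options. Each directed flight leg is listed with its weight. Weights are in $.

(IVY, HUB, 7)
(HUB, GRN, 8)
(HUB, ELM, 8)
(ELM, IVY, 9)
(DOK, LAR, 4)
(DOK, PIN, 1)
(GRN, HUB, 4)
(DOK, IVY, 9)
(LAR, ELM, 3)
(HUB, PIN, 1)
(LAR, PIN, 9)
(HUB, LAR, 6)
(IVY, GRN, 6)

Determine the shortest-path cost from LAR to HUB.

Settle nodes by increasing distance from LAR:
LAR: 0
ELM: 3  (via LAR)
PIN: 9  (via LAR)
IVY: 12  (via ELM)
GRN: 18  (via IVY)
HUB: 19  (via IVY)
Shortest route: LAR–ELM–IVY–HUB = $19.

$19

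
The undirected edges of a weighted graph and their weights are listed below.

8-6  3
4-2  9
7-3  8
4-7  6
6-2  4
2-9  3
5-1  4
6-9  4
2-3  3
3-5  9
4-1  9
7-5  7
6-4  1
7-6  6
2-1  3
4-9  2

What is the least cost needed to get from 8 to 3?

Compare a few routes:
8 - 6 - 4 - 9 - 2 - 3: 3+1+2+3+3 = 12
8 - 6 - 2 - 3: 3+4+3 = 10
8 - 6 - 9 - 2 - 3: 3+4+3+3 = 13
8 - 6 - 4 - 2 - 3: 3+1+9+3 = 16
The minimum is 10 via 8 - 6 - 2 - 3.

10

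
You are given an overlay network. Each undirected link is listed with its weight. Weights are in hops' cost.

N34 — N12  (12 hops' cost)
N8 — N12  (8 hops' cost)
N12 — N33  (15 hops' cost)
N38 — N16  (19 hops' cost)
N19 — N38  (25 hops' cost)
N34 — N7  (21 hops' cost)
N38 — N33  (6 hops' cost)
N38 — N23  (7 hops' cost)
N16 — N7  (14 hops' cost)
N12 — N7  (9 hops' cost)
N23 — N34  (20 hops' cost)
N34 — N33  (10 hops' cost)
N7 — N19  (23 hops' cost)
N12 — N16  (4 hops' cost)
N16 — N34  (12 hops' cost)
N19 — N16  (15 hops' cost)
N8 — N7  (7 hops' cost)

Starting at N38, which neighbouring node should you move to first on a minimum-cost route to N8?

N33

Compare a few routes:
N38 → N16 → N12 → N8: 19+4+8 = 31
N38 → N33 → N12 → N8: 6+15+8 = 29
Cheapest is N38 → N33 → N12 → N8 at 29 hops' cost.
So from N38 the first move is to N33.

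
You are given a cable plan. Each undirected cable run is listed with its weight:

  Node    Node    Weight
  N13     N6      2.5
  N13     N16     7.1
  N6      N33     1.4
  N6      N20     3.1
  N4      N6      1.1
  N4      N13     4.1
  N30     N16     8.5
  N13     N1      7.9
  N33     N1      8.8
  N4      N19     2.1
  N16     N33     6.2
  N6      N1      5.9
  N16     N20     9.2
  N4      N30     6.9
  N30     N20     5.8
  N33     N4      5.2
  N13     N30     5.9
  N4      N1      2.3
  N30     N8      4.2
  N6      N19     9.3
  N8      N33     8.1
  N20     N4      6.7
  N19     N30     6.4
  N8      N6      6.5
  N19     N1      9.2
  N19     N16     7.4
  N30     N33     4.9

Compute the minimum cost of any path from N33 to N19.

Enumerating some paths:
N33–N6–N4–N19: 1.4+1.1+2.1 = 4.6
N33–N4–N19: 5.2+2.1 = 7.3
The minimum is 4.6 via N33–N6–N4–N19.

4.6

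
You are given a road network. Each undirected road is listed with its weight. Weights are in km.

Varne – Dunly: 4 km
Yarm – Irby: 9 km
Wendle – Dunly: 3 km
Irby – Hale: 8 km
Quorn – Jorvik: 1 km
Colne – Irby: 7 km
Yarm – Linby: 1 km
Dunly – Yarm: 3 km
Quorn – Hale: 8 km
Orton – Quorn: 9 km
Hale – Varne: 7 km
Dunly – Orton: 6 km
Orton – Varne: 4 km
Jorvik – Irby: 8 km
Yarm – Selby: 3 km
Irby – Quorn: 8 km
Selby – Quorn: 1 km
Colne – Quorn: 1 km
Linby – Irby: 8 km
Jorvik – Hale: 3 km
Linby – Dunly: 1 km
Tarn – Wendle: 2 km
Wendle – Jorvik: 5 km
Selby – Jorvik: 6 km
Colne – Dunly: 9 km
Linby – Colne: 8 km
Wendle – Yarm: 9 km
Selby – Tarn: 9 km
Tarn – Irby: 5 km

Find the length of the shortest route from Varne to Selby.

9 km

Candidate routes:
Varne → Dunly → Yarm → Selby: 4+3+3 = 10
Varne → Dunly → Linby → Yarm → Selby: 4+1+1+3 = 9
Cheapest is Varne → Dunly → Linby → Yarm → Selby at 9 km.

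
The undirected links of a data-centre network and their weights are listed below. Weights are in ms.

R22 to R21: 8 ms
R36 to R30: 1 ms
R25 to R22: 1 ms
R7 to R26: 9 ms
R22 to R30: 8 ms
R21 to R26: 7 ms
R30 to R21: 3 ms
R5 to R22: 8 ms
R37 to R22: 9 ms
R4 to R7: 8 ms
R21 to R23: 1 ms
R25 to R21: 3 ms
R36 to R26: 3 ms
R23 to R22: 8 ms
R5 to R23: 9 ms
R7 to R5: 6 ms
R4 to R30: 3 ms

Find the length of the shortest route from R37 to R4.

Enumerating some paths:
R37–R22–R21–R30–R4: 9+8+3+3 = 23
R37–R22–R30–R4: 9+8+3 = 20
R37–R22–R25–R21–R30–R4: 9+1+3+3+3 = 19
Cheapest is R37–R22–R25–R21–R30–R4 at 19 ms.

19 ms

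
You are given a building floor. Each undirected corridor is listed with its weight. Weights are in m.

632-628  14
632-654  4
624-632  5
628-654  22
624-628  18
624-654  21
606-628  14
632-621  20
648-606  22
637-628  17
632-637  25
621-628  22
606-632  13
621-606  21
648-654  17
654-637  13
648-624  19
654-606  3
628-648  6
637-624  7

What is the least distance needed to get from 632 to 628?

14 m

Running Dijkstra from 632:
632: 0
654: 4  (via 632)
624: 5  (via 632)
606: 7  (via 654)
637: 12  (via 624)
628: 14  (via 632)
Shortest route: 632–628 = 14 m.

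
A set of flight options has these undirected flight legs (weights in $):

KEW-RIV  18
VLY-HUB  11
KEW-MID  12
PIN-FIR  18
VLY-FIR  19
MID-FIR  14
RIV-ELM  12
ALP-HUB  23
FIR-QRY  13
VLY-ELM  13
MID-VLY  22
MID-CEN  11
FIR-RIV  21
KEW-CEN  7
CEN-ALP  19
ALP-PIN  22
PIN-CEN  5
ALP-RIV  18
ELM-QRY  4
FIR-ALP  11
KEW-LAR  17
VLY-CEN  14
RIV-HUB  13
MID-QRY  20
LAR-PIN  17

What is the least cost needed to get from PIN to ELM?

$32

Settle nodes by increasing distance from PIN:
PIN: 0
CEN: 5  (via PIN)
KEW: 12  (via CEN)
MID: 16  (via CEN)
LAR: 17  (via PIN)
FIR: 18  (via PIN)
VLY: 19  (via CEN)
ALP: 22  (via PIN)
RIV: 30  (via KEW)
HUB: 30  (via VLY)
QRY: 31  (via FIR)
ELM: 32  (via VLY)
Shortest route: PIN–CEN–VLY–ELM = $32.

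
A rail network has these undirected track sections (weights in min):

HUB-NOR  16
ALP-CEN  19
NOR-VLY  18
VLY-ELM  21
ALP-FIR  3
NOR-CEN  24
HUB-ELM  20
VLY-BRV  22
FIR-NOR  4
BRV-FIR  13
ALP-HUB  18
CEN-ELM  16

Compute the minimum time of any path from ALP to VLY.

Compare a few routes:
ALP - FIR - BRV - VLY: 3+13+22 = 38
ALP - FIR - NOR - VLY: 3+4+18 = 25
ALP - CEN - ELM - VLY: 19+16+21 = 56
ALP - HUB - NOR - VLY: 18+16+18 = 52
The minimum is 25 min via ALP - FIR - NOR - VLY.

25 min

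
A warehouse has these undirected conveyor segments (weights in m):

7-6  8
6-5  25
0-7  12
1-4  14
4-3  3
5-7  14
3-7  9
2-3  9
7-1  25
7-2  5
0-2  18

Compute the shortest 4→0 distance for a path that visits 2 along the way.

29 m

Best 4 to 2: 4–3–2 costing 12
Shortest 2→0: 2–7–0 = 17
Total via 2: 12 + 17 = 29 m.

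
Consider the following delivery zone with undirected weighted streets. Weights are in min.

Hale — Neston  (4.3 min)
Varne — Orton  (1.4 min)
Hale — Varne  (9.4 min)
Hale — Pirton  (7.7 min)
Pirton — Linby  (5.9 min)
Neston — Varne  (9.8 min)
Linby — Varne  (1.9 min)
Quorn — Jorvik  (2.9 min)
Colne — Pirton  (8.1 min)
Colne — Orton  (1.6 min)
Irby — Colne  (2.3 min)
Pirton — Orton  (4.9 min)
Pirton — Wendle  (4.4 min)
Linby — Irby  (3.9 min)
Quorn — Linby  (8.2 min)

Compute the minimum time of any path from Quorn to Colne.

Enumerating some paths:
Quorn → Linby → Pirton → Orton → Colne: 8.2+5.9+4.9+1.6 = 20.6
Quorn → Linby → Pirton → Colne: 8.2+5.9+8.1 = 22.2
Quorn → Linby → Varne → Orton → Colne: 8.2+1.9+1.4+1.6 = 13.1
Quorn → Linby → Irby → Colne: 8.2+3.9+2.3 = 14.4
The minimum is 13.1 min via Quorn → Linby → Varne → Orton → Colne.

13.1 min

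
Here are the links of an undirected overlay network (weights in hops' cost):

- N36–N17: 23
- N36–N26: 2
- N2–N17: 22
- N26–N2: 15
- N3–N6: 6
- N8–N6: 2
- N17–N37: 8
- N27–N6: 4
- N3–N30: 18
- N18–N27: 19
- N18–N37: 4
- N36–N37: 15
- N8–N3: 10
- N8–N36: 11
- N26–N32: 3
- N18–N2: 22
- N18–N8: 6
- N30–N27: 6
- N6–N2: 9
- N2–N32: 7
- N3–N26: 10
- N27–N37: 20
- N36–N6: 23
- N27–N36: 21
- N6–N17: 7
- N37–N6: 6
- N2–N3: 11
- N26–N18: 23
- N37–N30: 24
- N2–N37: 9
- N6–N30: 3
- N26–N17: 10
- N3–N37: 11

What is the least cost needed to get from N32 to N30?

19 hops' cost

Enumerating some paths:
N32–N2–N6–N30: 7+9+3 = 19
N32–N26–N36–N8–N6–N30: 3+2+11+2+3 = 21
Cheapest is N32–N2–N6–N30 at 19 hops' cost.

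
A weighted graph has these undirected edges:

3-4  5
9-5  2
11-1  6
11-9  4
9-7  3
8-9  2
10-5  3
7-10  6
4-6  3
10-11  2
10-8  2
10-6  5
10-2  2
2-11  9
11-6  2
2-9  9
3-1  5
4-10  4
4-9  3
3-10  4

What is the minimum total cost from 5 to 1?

Compare a few routes:
5 - 9 - 11 - 1: 2+4+6 = 12
5 - 10 - 11 - 1: 3+2+6 = 11
5 - 10 - 3 - 1: 3+4+5 = 12
Cheapest is 5 - 10 - 11 - 1 at 11.

11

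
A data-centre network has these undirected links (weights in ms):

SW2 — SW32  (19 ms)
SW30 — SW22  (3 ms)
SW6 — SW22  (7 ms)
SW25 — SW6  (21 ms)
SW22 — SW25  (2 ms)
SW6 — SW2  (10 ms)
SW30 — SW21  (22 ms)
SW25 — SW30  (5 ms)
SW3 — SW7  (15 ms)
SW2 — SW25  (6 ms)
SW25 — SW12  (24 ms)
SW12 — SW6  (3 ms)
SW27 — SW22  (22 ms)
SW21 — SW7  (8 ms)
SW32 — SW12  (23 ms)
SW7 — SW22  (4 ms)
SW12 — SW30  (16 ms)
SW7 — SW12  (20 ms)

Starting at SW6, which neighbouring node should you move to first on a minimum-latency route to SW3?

SW22

Compare a few routes:
SW6–SW2–SW25–SW22–SW7–SW3: 10+6+2+4+15 = 37
SW6–SW22–SW7–SW3: 7+4+15 = 26
SW6–SW12–SW7–SW3: 3+20+15 = 38
SW6–SW12–SW30–SW22–SW7–SW3: 3+16+3+4+15 = 41
The minimum is 26 ms via SW6–SW22–SW7–SW3.
So from SW6 the first move is to SW22.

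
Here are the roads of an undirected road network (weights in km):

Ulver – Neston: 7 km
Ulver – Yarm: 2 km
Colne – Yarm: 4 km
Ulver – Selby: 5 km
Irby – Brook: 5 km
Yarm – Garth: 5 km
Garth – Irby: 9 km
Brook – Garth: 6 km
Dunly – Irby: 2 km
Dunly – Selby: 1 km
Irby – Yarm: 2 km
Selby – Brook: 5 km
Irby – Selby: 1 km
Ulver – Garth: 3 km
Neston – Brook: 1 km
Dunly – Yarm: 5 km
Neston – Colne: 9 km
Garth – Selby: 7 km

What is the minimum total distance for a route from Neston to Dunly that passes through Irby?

8 km

Best Neston to Irby: Neston → Brook → Irby costing 6
Best Irby to Dunly: Irby → Dunly costing 2
Total via Irby: 6 + 2 = 8 km.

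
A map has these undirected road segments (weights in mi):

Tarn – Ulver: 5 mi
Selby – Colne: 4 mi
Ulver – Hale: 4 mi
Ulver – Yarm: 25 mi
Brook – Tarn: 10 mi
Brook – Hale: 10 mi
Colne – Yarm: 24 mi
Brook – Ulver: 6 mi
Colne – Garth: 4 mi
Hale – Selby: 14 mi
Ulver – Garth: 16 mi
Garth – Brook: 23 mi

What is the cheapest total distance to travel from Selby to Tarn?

23 mi

Settle nodes by increasing distance from Selby:
Selby: 0
Colne: 4  (via Selby)
Garth: 8  (via Colne)
Hale: 14  (via Selby)
Ulver: 18  (via Hale)
Tarn: 23  (via Ulver)
Shortest route: Selby–Hale–Ulver–Tarn = 23 mi.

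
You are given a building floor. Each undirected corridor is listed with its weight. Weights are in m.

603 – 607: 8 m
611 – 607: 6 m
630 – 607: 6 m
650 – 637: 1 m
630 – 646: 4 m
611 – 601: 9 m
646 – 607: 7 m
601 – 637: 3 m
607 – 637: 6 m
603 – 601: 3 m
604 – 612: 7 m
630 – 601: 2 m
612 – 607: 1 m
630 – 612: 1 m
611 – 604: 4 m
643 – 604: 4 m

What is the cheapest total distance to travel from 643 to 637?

Shortest distances from 643:
643: 0
604: 4  (via 643)
611: 8  (via 604)
612: 11  (via 604)
630: 12  (via 612)
607: 12  (via 612)
601: 14  (via 630)
646: 16  (via 630)
603: 17  (via 601)
637: 17  (via 601)
Shortest route: 643–604–612–630–601–637 = 17 m.

17 m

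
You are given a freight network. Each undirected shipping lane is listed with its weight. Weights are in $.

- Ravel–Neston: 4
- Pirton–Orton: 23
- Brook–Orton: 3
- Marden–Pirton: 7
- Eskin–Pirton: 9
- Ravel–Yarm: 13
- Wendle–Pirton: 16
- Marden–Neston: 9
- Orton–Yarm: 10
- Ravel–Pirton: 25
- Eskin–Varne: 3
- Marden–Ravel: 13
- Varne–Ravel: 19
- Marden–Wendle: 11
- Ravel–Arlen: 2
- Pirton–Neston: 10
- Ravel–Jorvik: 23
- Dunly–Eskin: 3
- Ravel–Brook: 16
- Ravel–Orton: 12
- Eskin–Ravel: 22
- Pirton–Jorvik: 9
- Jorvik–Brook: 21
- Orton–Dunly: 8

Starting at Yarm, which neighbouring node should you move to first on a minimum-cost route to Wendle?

Candidate routes:
Yarm - Ravel - Neston - Pirton - Marden - Wendle: 13+4+10+7+11 = 45
Yarm - Ravel - Marden - Wendle: 13+13+11 = 37
Yarm - Ravel - Neston - Pirton - Wendle: 13+4+10+16 = 43
Cheapest is Yarm - Ravel - Marden - Wendle at $37.
So from Yarm the first move is to Ravel.

Ravel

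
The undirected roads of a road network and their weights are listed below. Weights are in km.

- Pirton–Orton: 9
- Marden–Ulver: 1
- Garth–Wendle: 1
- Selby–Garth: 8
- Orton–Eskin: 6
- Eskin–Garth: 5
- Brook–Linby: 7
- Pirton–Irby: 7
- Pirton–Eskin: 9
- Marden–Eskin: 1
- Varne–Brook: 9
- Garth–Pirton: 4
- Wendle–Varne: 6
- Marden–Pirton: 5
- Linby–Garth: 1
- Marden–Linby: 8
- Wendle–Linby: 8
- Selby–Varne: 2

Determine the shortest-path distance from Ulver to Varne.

14 km

Shortest distances from Ulver:
Ulver: 0
Marden: 1  (via Ulver)
Eskin: 2  (via Marden)
Pirton: 6  (via Marden)
Garth: 7  (via Eskin)
Linby: 8  (via Garth)
Orton: 8  (via Eskin)
Wendle: 8  (via Garth)
Irby: 13  (via Pirton)
Varne: 14  (via Wendle)
Shortest route: Ulver–Marden–Eskin–Garth–Wendle–Varne = 14 km.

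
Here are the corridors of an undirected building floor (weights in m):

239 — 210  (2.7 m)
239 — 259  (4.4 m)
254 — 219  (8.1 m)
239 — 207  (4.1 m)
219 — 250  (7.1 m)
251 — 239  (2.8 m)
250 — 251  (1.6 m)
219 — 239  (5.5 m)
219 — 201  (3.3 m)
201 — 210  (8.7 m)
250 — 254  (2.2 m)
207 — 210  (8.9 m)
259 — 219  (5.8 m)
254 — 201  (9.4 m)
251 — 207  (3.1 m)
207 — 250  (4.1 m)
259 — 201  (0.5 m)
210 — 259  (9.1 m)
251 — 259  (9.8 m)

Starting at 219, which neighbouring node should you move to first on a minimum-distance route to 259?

201

Candidate routes:
219 - 259: 5.8 = 5.8
219 - 201 - 259: 3.3+0.5 = 3.8
The minimum is 3.8 m via 219 - 201 - 259.
So from 219 the first move is to 201.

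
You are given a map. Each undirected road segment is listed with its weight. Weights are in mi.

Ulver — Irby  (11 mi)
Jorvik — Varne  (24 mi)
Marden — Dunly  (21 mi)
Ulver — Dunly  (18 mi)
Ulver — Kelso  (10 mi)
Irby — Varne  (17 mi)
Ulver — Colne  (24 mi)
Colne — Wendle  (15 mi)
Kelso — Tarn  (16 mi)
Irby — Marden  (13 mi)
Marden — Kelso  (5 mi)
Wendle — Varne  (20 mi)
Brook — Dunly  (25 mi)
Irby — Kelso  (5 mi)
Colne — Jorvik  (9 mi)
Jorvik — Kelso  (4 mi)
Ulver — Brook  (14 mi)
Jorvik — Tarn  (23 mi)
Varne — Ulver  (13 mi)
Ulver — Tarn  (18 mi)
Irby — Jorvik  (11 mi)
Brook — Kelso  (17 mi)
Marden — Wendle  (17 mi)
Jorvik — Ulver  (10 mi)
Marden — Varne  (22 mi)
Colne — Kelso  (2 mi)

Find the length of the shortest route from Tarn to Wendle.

Shortest distances from Tarn:
Tarn: 0
Kelso: 16  (via Tarn)
Ulver: 18  (via Tarn)
Colne: 18  (via Kelso)
Jorvik: 20  (via Kelso)
Marden: 21  (via Kelso)
Irby: 21  (via Kelso)
Varne: 31  (via Ulver)
Brook: 32  (via Ulver)
Wendle: 33  (via Colne)
Shortest route: Tarn → Kelso → Colne → Wendle = 33 mi.

33 mi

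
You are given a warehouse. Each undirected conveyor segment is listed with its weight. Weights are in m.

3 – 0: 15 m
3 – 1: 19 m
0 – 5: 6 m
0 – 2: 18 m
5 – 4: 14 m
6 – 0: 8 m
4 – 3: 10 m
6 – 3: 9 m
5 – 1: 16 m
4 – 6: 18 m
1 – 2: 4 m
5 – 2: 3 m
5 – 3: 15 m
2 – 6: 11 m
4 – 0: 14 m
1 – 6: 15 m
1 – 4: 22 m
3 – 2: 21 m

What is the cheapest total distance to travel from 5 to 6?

Compare a few routes:
5 - 2 - 6: 3+11 = 14
5 - 2 - 1 - 6: 3+4+15 = 22
5 - 3 - 6: 15+9 = 24
The minimum is 14 m via 5 - 2 - 6.

14 m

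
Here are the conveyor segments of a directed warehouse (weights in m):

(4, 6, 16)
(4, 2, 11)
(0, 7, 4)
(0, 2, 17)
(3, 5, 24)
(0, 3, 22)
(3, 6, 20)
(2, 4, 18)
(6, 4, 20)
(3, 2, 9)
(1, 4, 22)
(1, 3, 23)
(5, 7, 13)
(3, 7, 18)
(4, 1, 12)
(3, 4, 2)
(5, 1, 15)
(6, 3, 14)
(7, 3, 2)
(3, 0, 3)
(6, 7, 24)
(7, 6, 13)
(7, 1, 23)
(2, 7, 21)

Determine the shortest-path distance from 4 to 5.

Enumerating some paths:
4 → 1 → 3 → 5: 12+23+24 = 59
4 → 2 → 7 → 3 → 5: 11+21+2+24 = 58
4 → 6 → 3 → 5: 16+14+24 = 54
The minimum is 54 m via 4 → 6 → 3 → 5.

54 m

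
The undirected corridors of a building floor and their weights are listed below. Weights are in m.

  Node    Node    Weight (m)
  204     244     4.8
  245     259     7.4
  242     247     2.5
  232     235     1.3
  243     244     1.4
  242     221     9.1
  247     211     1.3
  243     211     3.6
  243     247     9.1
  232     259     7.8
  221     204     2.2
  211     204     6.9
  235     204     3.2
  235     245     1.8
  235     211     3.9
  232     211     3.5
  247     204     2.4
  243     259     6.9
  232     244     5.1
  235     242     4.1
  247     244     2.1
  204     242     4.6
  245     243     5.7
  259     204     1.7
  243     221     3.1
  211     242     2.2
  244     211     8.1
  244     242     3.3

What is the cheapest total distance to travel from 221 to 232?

6.7 m

Shortest distances from 221:
221: 0
204: 2.2  (via 221)
243: 3.1  (via 221)
259: 3.9  (via 204)
244: 4.5  (via 243)
247: 4.6  (via 204)
235: 5.4  (via 204)
211: 5.9  (via 247)
232: 6.7  (via 235)
Shortest route: 221 → 204 → 235 → 232 = 6.7 m.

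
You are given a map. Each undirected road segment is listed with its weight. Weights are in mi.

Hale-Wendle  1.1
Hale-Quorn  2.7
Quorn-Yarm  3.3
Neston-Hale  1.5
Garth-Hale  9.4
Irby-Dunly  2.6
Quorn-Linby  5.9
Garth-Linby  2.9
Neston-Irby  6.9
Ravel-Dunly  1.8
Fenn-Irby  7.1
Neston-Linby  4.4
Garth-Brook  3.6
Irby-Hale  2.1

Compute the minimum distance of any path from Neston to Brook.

Running Dijkstra from Neston:
Neston: 0
Hale: 1.5  (via Neston)
Wendle: 2.6  (via Hale)
Irby: 3.6  (via Hale)
Quorn: 4.2  (via Hale)
Linby: 4.4  (via Neston)
Dunly: 6.2  (via Irby)
Garth: 7.3  (via Linby)
Yarm: 7.5  (via Quorn)
Ravel: 8  (via Dunly)
Fenn: 10.7  (via Irby)
Brook: 10.9  (via Garth)
Shortest route: Neston → Linby → Garth → Brook = 10.9 mi.

10.9 mi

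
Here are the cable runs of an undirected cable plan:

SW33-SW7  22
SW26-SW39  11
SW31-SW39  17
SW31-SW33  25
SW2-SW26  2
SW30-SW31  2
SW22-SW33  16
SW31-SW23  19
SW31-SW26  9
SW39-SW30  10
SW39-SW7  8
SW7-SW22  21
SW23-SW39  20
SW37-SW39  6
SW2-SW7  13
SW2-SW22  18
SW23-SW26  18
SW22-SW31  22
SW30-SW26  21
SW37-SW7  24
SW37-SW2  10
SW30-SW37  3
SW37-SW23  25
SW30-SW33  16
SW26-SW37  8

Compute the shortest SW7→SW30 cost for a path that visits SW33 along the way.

Best SW7 to SW33: SW7–SW33 costing 22
Best SW33 to SW30: SW33–SW30 costing 16
Total via SW33: 22 + 16 = 38.

38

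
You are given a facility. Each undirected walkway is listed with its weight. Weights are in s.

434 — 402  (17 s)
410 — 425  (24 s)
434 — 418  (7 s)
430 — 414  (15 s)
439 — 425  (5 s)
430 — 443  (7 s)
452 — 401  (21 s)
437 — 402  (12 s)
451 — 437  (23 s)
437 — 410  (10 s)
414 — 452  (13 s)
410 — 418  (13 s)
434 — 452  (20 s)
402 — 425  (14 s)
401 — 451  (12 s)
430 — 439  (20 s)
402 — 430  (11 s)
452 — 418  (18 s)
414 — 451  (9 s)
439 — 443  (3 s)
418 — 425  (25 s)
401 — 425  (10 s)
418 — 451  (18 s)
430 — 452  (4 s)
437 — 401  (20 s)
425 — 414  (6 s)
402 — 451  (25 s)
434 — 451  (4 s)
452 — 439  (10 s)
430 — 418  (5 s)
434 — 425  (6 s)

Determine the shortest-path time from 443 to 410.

Compare a few routes:
443 - 430 - 418 - 410: 7+5+13 = 25
443 - 439 - 425 - 410: 3+5+24 = 32
The minimum is 25 s via 443 - 430 - 418 - 410.

25 s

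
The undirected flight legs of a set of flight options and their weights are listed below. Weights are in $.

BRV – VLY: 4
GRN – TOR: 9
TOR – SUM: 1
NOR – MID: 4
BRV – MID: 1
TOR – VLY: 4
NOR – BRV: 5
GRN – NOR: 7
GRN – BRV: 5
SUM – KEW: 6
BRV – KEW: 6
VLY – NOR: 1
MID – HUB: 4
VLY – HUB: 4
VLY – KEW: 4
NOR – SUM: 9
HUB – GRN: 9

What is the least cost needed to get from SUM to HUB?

Enumerating some paths:
SUM - TOR - VLY - NOR - MID - HUB: 1+4+1+4+4 = 14
SUM - TOR - VLY - HUB: 1+4+4 = 9
SUM - NOR - VLY - HUB: 9+1+4 = 14
Cheapest is SUM - TOR - VLY - HUB at $9.

$9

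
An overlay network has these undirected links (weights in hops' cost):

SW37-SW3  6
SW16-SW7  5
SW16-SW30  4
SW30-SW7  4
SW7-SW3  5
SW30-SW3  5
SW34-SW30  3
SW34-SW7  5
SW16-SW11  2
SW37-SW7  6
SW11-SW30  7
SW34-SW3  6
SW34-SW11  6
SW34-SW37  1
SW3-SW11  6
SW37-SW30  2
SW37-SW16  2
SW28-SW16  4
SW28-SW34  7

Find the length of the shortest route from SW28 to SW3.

Enumerating some paths:
SW28 - SW16 - SW37 - SW34 - SW3: 4+2+1+6 = 13
SW28 - SW16 - SW30 - SW3: 4+4+5 = 13
SW28 - SW16 - SW11 - SW3: 4+2+6 = 12
SW28 - SW16 - SW37 - SW30 - SW3: 4+2+2+5 = 13
Cheapest is SW28 - SW16 - SW11 - SW3 at 12 hops' cost.

12 hops' cost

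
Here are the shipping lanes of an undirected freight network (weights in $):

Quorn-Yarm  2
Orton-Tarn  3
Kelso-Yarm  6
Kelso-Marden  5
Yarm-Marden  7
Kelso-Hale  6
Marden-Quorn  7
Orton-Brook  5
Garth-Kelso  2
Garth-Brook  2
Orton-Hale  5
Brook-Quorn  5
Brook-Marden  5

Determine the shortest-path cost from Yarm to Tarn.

$15

Shortest distances from Yarm:
Yarm: 0
Quorn: 2  (via Yarm)
Kelso: 6  (via Yarm)
Marden: 7  (via Yarm)
Brook: 7  (via Quorn)
Garth: 8  (via Kelso)
Orton: 12  (via Brook)
Hale: 12  (via Kelso)
Tarn: 15  (via Orton)
Shortest route: Yarm → Quorn → Brook → Orton → Tarn = $15.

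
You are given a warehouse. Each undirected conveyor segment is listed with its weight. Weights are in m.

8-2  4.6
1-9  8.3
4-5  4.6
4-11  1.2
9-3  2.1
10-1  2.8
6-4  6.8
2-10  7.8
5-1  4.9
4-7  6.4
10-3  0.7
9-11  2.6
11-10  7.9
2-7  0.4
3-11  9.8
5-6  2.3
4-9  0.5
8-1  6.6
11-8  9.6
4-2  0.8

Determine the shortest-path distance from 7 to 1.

7.3 m

Settle nodes by increasing distance from 7:
7: 0
2: 0.4  (via 7)
4: 1.2  (via 2)
9: 1.7  (via 4)
11: 2.4  (via 4)
3: 3.8  (via 9)
10: 4.5  (via 3)
8: 5  (via 2)
5: 5.8  (via 4)
1: 7.3  (via 10)
Shortest route: 7 → 2 → 4 → 9 → 3 → 10 → 1 = 7.3 m.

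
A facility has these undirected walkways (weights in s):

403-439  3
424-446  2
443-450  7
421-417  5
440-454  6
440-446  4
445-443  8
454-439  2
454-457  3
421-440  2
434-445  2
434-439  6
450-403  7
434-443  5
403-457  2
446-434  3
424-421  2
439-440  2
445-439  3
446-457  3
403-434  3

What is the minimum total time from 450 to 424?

14 s

Compare a few routes:
450 - 403 - 439 - 440 - 421 - 424: 7+3+2+2+2 = 16
450 - 443 - 434 - 446 - 424: 7+5+3+2 = 17
450 - 403 - 434 - 446 - 424: 7+3+3+2 = 15
450 - 403 - 457 - 446 - 424: 7+2+3+2 = 14
The minimum is 14 s via 450 - 403 - 457 - 446 - 424.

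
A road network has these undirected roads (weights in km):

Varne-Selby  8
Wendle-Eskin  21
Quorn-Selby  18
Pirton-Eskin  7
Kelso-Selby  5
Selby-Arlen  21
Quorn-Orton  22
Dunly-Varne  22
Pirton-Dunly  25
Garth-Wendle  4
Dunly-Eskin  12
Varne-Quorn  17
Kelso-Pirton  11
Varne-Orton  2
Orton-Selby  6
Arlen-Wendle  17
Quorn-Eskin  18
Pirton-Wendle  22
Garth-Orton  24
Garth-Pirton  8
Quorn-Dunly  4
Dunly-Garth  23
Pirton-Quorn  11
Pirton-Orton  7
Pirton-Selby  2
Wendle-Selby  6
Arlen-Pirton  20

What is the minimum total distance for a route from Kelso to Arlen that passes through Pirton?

27 km

Shortest Kelso→Pirton: Kelso → Selby → Pirton = 7
Shortest Pirton→Arlen: Pirton → Arlen = 20
Total via Pirton: 7 + 20 = 27 km.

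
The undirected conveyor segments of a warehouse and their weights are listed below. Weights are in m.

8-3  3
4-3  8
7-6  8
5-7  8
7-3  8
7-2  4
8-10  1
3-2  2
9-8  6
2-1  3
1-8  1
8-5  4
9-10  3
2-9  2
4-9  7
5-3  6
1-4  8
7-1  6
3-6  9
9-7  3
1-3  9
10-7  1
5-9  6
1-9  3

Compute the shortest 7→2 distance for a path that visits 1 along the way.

6 m

Shortest 7→1: 7 → 10 → 8 → 1 = 3
Best 1 to 2: 1 → 2 costing 3
Total via 1: 3 + 3 = 6 m.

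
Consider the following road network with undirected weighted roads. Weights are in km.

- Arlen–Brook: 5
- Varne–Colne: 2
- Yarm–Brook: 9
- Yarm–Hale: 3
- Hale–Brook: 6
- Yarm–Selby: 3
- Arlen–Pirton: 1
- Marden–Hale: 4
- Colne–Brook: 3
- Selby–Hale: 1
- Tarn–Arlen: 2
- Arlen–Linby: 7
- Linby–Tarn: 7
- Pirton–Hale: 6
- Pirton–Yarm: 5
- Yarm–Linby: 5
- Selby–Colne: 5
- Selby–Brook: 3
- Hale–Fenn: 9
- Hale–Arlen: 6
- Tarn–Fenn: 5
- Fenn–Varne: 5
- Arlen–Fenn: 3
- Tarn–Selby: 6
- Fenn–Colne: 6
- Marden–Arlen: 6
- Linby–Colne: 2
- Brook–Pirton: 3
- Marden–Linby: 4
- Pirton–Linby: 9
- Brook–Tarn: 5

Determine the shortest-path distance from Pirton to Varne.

Settle nodes by increasing distance from Pirton:
Pirton: 0
Arlen: 1  (via Pirton)
Brook: 3  (via Pirton)
Tarn: 3  (via Arlen)
Fenn: 4  (via Arlen)
Yarm: 5  (via Pirton)
Colne: 6  (via Brook)
Hale: 6  (via Pirton)
Selby: 6  (via Brook)
Marden: 7  (via Arlen)
Varne: 8  (via Colne)
Shortest route: Pirton–Brook–Colne–Varne = 8 km.

8 km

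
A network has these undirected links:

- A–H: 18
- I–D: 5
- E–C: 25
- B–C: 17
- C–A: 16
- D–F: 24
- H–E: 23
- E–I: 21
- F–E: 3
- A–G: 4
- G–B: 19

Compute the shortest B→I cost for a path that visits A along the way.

Best B to A: B → G → A costing 23
Best A to I: A → C → E → I costing 62
Total via A: 23 + 62 = 85.

85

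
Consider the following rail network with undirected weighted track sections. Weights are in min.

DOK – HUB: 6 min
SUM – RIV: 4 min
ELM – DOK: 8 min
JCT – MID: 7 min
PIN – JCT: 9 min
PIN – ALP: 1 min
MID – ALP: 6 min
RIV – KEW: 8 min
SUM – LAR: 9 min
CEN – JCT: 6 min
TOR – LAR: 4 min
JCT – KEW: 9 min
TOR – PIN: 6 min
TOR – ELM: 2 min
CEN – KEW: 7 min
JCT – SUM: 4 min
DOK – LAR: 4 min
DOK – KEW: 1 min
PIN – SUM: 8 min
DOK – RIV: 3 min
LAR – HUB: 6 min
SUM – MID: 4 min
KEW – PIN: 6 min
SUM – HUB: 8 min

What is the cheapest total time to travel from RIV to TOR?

Settle nodes by increasing distance from RIV:
RIV: 0
DOK: 3  (via RIV)
SUM: 4  (via RIV)
KEW: 4  (via DOK)
LAR: 7  (via DOK)
JCT: 8  (via SUM)
MID: 8  (via SUM)
HUB: 9  (via DOK)
PIN: 10  (via KEW)
ELM: 11  (via DOK)
TOR: 11  (via LAR)
Shortest route: RIV → DOK → LAR → TOR = 11 min.

11 min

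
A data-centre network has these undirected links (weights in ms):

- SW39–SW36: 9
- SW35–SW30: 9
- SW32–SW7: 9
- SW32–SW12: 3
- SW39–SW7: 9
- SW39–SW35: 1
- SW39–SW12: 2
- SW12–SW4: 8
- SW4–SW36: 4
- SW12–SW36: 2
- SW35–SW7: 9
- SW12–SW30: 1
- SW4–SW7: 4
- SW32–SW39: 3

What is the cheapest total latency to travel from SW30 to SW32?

4 ms

Compare a few routes:
SW30 → SW12 → SW32: 1+3 = 4
SW30 → SW12 → SW39 → SW32: 1+2+3 = 6
Cheapest is SW30 → SW12 → SW32 at 4 ms.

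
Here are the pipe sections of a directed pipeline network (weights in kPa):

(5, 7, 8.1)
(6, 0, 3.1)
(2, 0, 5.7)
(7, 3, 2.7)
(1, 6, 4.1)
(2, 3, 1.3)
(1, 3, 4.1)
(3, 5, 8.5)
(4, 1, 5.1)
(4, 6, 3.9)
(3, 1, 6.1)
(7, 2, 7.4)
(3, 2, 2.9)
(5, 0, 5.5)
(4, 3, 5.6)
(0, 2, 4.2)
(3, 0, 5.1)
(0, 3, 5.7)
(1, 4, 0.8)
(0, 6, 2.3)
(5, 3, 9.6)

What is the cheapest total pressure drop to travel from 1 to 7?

Settle nodes by increasing distance from 1:
1: 0
4: 0.8  (via 1)
3: 4.1  (via 1)
6: 4.1  (via 1)
2: 7  (via 3)
0: 7.2  (via 6)
5: 12.6  (via 3)
7: 20.7  (via 5)
Shortest route: 1 → 3 → 5 → 7 = 20.7 kPa.

20.7 kPa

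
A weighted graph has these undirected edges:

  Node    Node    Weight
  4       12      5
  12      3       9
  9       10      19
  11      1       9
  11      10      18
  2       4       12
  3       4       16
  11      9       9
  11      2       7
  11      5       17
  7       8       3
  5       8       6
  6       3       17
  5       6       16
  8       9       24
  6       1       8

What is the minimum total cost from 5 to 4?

36

Compare a few routes:
5 - 11 - 2 - 4: 17+7+12 = 36
5 - 6 - 3 - 12 - 4: 16+17+9+5 = 47
Cheapest is 5 - 11 - 2 - 4 at 36.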